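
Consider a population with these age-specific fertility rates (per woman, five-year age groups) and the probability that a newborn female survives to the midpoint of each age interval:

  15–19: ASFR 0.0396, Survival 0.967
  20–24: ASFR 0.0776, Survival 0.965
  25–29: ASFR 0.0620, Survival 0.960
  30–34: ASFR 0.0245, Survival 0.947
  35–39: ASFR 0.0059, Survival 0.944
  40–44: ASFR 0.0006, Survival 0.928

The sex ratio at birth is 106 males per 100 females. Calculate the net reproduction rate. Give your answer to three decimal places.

0.490

Proportion female at birth = 100 / (100 + 106) = 0.48544.
Per-age-group product (5 × ASFR × survival probability):
  15–19: 5 × 0.0396 × 0.967 = 0.19147
  20–24: 5 × 0.0776 × 0.965 = 0.37442
  25–29: 5 × 0.0620 × 0.960 = 0.29760
  30–34: 5 × 0.0245 × 0.947 = 0.11601
  35–39: 5 × 0.0059 × 0.944 = 0.02785
  40–44: 5 × 0.0006 × 0.928 = 0.00278
Sum = 1.01013
NRR = 0.48544 × 1.01013 = 0.49036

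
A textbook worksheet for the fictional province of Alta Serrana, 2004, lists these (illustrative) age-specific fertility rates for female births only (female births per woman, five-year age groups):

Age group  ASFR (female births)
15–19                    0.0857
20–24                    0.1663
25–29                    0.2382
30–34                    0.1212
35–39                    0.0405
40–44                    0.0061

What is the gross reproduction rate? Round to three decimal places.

3.290

Sum of female ASFRs = 0.0857 + 0.1663 + 0.2382 + 0.1212 + 0.0405 + 0.0061 = 0.6580
GRR = 5 × 0.6580 = 3.29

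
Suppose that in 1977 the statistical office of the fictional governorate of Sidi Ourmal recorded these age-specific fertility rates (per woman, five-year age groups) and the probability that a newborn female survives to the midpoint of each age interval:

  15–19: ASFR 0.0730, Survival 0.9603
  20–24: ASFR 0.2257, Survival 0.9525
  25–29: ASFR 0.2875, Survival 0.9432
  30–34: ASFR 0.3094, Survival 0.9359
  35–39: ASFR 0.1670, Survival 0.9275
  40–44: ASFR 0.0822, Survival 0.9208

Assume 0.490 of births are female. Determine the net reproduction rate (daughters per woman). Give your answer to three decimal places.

2.637

Proportion female at birth = 0.490.
Per-age-group product (5 × ASFR × survival probability):
  15–19: 5 × 0.0730 × 0.9603 = 0.35051
  20–24: 5 × 0.2257 × 0.9525 = 1.07490
  25–29: 5 × 0.2875 × 0.9432 = 1.35585
  30–34: 5 × 0.3094 × 0.9359 = 1.44784
  35–39: 5 × 0.1670 × 0.9275 = 0.77446
  40–44: 5 × 0.0822 × 0.9208 = 0.37845
Sum = 5.38201
NRR = 0.490 × 5.38201 = 2.63718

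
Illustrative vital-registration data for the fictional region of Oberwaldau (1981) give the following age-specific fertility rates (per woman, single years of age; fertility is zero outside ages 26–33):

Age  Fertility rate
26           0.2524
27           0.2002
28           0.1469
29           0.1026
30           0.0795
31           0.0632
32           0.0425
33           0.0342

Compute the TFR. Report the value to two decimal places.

Sum of ASFRs = 0.2524 + 0.2002 + 0.1469 + 0.1026 + 0.0795 + 0.0632 + 0.0425 + 0.0342 = 0.9215
TFR = 0.9215

0.92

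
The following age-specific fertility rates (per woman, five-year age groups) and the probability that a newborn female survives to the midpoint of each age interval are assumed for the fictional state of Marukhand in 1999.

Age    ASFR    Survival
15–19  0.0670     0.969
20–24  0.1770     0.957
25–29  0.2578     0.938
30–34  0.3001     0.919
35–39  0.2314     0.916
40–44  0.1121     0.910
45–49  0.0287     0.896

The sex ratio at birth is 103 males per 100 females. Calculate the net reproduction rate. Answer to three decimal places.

2.689

Proportion female at birth = 100 / (100 + 103) = 0.49261.
Survival-weighted fertility by age (5·fₓ·Sₓ):
  15–19: 5 × 0.0670 × 0.969 = 0.32462
  20–24: 5 × 0.1770 × 0.957 = 0.84695
  25–29: 5 × 0.2578 × 0.938 = 1.20908
  30–34: 5 × 0.3001 × 0.919 = 1.37896
  35–39: 5 × 0.2314 × 0.916 = 1.05981
  40–44: 5 × 0.1121 × 0.910 = 0.51006
  45–49: 5 × 0.0287 × 0.896 = 0.12858
Sum = 5.45806
NRR = 0.49261 × 5.45806 = 2.68869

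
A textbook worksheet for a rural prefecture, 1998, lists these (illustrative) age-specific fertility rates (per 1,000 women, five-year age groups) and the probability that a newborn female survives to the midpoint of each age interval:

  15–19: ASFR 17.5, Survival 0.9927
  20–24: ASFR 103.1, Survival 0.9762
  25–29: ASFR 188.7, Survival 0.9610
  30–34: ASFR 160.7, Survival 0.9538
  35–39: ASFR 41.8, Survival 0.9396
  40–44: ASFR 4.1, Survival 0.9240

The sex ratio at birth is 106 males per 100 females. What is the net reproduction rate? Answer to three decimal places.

1.203

Proportion female at birth = 100 / (100 + 106) = 0.48544.
Each age group contributes 5 × ASFR × survival:
  15–19: 5 × 17.5/1000 × 0.9927 = 0.08686
  20–24: 5 × 103.1/1000 × 0.9762 = 0.50323
  25–29: 5 × 188.7/1000 × 0.9610 = 0.90670
  30–34: 5 × 160.7/1000 × 0.9538 = 0.76638
  35–39: 5 × 41.8/1000 × 0.9396 = 0.19638
  40–44: 5 × 4.1/1000 × 0.9240 = 0.01894
Sum = 2.47849
NRR = 0.48544 × 2.47849 = 1.20316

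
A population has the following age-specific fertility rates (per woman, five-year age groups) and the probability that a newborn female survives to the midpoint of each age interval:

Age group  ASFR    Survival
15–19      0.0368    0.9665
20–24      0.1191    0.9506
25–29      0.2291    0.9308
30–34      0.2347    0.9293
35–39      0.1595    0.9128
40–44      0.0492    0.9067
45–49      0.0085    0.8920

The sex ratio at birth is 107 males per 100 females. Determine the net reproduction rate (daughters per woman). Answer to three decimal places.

Proportion female at birth = 100 / (100 + 107) = 0.48309.
Per-age-group product (5 × ASFR × survival probability):
  15–19: 5 × 0.0368 × 0.9665 = 0.17784
  20–24: 5 × 0.1191 × 0.9506 = 0.56608
  25–29: 5 × 0.2291 × 0.9308 = 1.06623
  30–34: 5 × 0.2347 × 0.9293 = 1.09053
  35–39: 5 × 0.1595 × 0.9128 = 0.72796
  40–44: 5 × 0.0492 × 0.9067 = 0.22305
  45–49: 5 × 0.0085 × 0.8920 = 0.03791
Sum = 3.88960
NRR = 0.48309 × 3.88960 = 1.87903
With NRR above 1 the population is above replacement fertility.

1.879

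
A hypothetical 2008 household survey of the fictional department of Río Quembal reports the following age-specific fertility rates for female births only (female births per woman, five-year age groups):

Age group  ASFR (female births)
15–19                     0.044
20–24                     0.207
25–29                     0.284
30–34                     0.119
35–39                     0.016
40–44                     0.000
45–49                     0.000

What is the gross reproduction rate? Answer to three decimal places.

Sum of female ASFRs = 0.044 + 0.207 + 0.284 + 0.119 + 0.016 + 0.000 + 0.000 = 0.670
GRR = 5 × 0.670 = 3.35

3.350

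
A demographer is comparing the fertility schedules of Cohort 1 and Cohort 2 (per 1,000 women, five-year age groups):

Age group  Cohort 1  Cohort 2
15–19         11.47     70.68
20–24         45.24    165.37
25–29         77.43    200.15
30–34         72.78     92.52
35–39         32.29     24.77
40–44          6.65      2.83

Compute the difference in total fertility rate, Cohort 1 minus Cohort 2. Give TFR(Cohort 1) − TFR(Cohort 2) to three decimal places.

-1.552

Cohort 1:
  Sum of ASFRs = 11.47 + 45.24 + 77.43 + 72.78 + 32.29 + 6.65 = 245.86
  TFR = 5 × 245.86 / 1000 = 1.2293
Cohort 2:
  Sum of ASFRs = 70.68 + 165.37 + 200.15 + 92.52 + 24.77 + 2.83 = 556.32
  TFR = 5 × 556.32 / 1000 = 2.7816
Difference = 1.2293 − 2.7816 = -1.5523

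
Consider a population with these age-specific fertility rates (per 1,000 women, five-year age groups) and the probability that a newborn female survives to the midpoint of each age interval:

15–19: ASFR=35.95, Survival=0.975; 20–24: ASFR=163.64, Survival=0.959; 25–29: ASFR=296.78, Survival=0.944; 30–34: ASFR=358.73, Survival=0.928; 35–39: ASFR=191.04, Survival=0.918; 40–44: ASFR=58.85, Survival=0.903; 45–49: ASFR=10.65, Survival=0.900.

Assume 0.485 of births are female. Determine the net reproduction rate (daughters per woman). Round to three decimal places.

2.530

Proportion female at birth = 0.485.
Each age group contributes 5 × ASFR × survival:
  15–19: 5 × 35.95/1000 × 0.975 = 0.17526
  20–24: 5 × 163.64/1000 × 0.959 = 0.78465
  25–29: 5 × 296.78/1000 × 0.944 = 1.40080
  30–34: 5 × 358.73/1000 × 0.928 = 1.66451
  35–39: 5 × 191.04/1000 × 0.918 = 0.87687
  40–44: 5 × 58.85/1000 × 0.903 = 0.26571
  45–49: 5 × 10.65/1000 × 0.900 = 0.04793
Sum = 5.21573
NRR = 0.485 × 5.21573 = 2.52963
NRR > 1, so each generation more than replaces itself.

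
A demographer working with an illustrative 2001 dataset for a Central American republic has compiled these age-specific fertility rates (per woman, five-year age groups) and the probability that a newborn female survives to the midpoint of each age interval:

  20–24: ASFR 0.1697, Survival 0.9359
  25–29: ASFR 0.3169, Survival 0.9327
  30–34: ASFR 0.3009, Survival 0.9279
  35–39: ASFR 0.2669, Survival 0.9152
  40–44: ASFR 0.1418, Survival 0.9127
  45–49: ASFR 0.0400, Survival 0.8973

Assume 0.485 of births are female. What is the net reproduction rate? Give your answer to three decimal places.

Proportion female at birth = 0.485.
Survival-weighted fertility by age (5·fₓ·Sₓ):
  20–24: 5 × 0.1697 × 0.9359 = 0.79411
  25–29: 5 × 0.3169 × 0.9327 = 1.47786
  30–34: 5 × 0.3009 × 0.9279 = 1.39603
  35–39: 5 × 0.2669 × 0.9152 = 1.22133
  40–44: 5 × 0.1418 × 0.9127 = 0.64710
  45–49: 5 × 0.0400 × 0.8973 = 0.17946
Sum = 5.71589
NRR = 0.485 × 5.71589 = 2.77221
An NRR exceeding 1 indicates intrinsic growth under these rates.

2.772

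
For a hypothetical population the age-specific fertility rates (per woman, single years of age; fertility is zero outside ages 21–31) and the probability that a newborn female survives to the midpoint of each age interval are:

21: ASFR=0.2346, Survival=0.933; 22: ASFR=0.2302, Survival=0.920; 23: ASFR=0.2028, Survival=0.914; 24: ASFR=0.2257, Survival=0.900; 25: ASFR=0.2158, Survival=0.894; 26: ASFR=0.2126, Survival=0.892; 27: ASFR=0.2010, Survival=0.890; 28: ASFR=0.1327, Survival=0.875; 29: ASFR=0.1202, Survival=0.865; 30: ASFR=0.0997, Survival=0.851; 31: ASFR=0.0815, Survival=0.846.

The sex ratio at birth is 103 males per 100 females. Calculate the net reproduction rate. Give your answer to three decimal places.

0.864

Proportion female at birth = 100 / (100 + 103) = 0.49261.
Weighting each age-specific rate by interval width and survival:
  21: 1 × 0.2346 × 0.933 = 0.21888
  22: 1 × 0.2302 × 0.920 = 0.21178
  23: 1 × 0.2028 × 0.914 = 0.18536
  24: 1 × 0.2257 × 0.900 = 0.20313
  25: 1 × 0.2158 × 0.894 = 0.19293
  26: 1 × 0.2126 × 0.892 = 0.18964
  27: 1 × 0.2010 × 0.890 = 0.17889
  28: 1 × 0.1327 × 0.875 = 0.11611
  29: 1 × 0.1202 × 0.865 = 0.10397
  30: 1 × 0.0997 × 0.851 = 0.08484
  31: 1 × 0.0815 × 0.846 = 0.06895
Sum = 1.75448
NRR = 0.49261 × 1.75448 = 0.86427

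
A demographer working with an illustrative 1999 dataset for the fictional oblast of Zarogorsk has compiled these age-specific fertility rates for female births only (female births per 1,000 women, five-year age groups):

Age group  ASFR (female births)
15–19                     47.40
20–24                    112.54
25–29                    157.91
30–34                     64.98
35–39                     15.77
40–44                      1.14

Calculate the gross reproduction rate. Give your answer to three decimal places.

Sum of female ASFRs = 47.40 + 112.54 + 157.91 + 64.98 + 15.77 + 1.14 = 399.74
GRR = 5 × 399.74 / 1000 = 1.9987

1.999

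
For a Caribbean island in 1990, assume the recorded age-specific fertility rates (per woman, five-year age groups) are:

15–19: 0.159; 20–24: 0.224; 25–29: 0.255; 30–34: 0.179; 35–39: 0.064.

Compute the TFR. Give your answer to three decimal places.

Sum of ASFRs = 0.159 + 0.224 + 0.255 + 0.179 + 0.064 = 0.881
TFR = 5 × 0.881 = 4.405

4.405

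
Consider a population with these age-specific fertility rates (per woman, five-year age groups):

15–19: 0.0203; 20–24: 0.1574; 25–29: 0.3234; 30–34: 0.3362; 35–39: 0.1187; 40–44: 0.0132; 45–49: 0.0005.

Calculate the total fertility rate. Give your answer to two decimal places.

Sum of ASFRs = 0.0203 + 0.1574 + 0.3234 + 0.3362 + 0.1187 + 0.0132 + 0.0005 = 0.9697
TFR = 5 × 0.9697 = 4.8485

4.85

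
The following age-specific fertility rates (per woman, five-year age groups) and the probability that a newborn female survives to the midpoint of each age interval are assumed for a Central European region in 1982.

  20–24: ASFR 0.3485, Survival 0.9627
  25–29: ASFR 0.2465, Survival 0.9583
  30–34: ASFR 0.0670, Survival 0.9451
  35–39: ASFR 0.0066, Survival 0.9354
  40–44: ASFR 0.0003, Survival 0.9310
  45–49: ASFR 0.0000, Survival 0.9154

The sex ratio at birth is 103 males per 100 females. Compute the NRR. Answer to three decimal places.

1.580

Proportion female at birth = 100 / (100 + 103) = 0.49261.
Survival-weighted fertility by age (5·fₓ·Sₓ):
  20–24: 5 × 0.3485 × 0.9627 = 1.67750
  25–29: 5 × 0.2465 × 0.9583 = 1.18110
  30–34: 5 × 0.0670 × 0.9451 = 0.31661
  35–39: 5 × 0.0066 × 0.9354 = 0.03087
  40–44: 5 × 0.0003 × 0.9310 = 0.00140
  45–49: 5 × 0.0000 × 0.9154 = 0.00000
Sum = 3.20748
NRR = 0.49261 × 3.20748 = 1.58004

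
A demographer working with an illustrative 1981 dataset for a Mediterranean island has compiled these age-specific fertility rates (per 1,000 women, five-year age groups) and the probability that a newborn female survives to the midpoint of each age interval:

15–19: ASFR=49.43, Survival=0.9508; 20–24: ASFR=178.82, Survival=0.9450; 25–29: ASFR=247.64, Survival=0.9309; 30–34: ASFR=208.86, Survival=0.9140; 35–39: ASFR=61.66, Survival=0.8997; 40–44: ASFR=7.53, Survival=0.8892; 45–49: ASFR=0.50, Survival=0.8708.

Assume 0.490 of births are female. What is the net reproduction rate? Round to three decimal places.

1.715

Proportion female at birth = 0.490.
Each age group contributes 5 × ASFR × survival:
  15–19: 5 × 49.43/1000 × 0.9508 = 0.23499
  20–24: 5 × 178.82/1000 × 0.9450 = 0.84492
  25–29: 5 × 247.64/1000 × 0.9309 = 1.15264
  30–34: 5 × 208.86/1000 × 0.9140 = 0.95449
  35–39: 5 × 61.66/1000 × 0.8997 = 0.27738
  40–44: 5 × 7.53/1000 × 0.8892 = 0.03348
  45–49: 5 × 0.50/1000 × 0.8708 = 0.00218
Sum = 3.50008
NRR = 0.490 × 3.50008 = 1.71504
With NRR above 1 the population is above replacement fertility.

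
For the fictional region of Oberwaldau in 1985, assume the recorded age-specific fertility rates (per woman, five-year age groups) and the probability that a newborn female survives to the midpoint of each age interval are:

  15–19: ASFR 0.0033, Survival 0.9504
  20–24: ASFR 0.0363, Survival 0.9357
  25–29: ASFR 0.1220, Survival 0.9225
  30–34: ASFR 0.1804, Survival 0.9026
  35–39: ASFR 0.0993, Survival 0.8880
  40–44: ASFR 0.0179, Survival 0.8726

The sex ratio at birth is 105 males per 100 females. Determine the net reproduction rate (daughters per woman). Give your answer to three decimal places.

1.015

Proportion female at birth = 100 / (100 + 105) = 0.48780.
Per-age-group product (5 × ASFR × survival probability):
  15–19: 5 × 0.0033 × 0.9504 = 0.01568
  20–24: 5 × 0.0363 × 0.9357 = 0.16983
  25–29: 5 × 0.1220 × 0.9225 = 0.56273
  30–34: 5 × 0.1804 × 0.9026 = 0.81415
  35–39: 5 × 0.0993 × 0.8880 = 0.44089
  40–44: 5 × 0.0179 × 0.8726 = 0.07810
Sum = 2.08138
NRR = 0.48780 × 2.08138 = 1.01530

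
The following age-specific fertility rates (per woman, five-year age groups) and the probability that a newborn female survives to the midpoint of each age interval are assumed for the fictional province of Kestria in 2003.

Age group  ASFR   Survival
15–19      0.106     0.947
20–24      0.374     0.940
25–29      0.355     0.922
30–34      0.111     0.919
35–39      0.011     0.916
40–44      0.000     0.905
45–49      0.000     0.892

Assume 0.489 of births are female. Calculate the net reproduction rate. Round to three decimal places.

Proportion female at birth = 0.489.
Weighting each age-specific rate by interval width and survival:
  15–19: 5 × 0.106 × 0.947 = 0.50191
  20–24: 5 × 0.374 × 0.940 = 1.75780
  25–29: 5 × 0.355 × 0.922 = 1.63655
  30–34: 5 × 0.111 × 0.919 = 0.51005
  35–39: 5 × 0.011 × 0.916 = 0.05038
  40–44: 5 × 0.000 × 0.905 = 0.00000
  45–49: 5 × 0.000 × 0.892 = 0.00000
Sum = 4.45669
NRR = 0.489 × 4.45669 = 2.17932

2.179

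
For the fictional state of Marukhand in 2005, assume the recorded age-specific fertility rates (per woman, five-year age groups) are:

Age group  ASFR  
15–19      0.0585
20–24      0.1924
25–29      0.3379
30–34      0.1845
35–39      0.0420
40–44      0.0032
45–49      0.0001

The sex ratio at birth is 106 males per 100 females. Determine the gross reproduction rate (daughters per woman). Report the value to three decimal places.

1.987

Proportion female at birth = 100 / (100 + 106) = 0.48544.
Sum of ASFRs = 0.0585 + 0.1924 + 0.3379 + 0.1845 + 0.0420 + 0.0032 + 0.0001 = 0.8186
TFR = 5 × 0.8186 = 4.093
GRR = 0.48544 × 4.093 = 1.98691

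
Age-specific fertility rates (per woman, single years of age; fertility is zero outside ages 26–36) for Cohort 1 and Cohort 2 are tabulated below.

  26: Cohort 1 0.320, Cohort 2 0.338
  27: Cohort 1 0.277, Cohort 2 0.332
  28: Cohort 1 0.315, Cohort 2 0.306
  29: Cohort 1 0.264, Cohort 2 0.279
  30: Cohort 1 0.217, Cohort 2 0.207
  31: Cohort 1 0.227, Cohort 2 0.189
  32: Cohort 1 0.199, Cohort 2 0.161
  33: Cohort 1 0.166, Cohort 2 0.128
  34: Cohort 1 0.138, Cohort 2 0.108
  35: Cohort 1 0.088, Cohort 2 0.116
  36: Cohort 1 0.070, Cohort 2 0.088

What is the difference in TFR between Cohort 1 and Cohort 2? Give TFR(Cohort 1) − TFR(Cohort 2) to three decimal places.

0.029

Cohort 1:
  Sum of ASFRs = 0.320 + 0.277 + 0.315 + 0.264 + 0.217 + 0.227 + 0.199 + 0.166 + 0.138 + 0.088 + 0.070 = 2.281
  TFR = 2.281
Cohort 2:
  Sum of ASFRs = 0.338 + 0.332 + 0.306 + 0.279 + 0.207 + 0.189 + 0.161 + 0.128 + 0.108 + 0.116 + 0.088 = 2.252
  TFR = 2.252
Difference = 2.281 − 2.252 = 0.029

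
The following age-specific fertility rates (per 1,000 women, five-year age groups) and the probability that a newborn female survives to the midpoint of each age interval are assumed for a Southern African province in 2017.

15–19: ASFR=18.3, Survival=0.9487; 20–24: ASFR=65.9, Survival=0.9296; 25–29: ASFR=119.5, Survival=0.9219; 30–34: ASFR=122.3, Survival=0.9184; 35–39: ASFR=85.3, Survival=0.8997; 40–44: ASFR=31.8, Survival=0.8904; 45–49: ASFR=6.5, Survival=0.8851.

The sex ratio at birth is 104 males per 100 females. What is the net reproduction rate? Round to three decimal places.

1.010

Proportion female at birth = 100 / (100 + 104) = 0.49020.
Per-age-group product (5 × ASFR × survival probability):
  15–19: 5 × 18.3/1000 × 0.9487 = 0.08681
  20–24: 5 × 65.9/1000 × 0.9296 = 0.30630
  25–29: 5 × 119.5/1000 × 0.9219 = 0.55084
  30–34: 5 × 122.3/1000 × 0.9184 = 0.56160
  35–39: 5 × 85.3/1000 × 0.8997 = 0.38372
  40–44: 5 × 31.8/1000 × 0.8904 = 0.14157
  45–49: 5 × 6.5/1000 × 0.8851 = 0.02877
Sum = 2.05961
NRR = 0.49020 × 2.05961 = 1.00962
NRR > 1, so each generation more than replaces itself.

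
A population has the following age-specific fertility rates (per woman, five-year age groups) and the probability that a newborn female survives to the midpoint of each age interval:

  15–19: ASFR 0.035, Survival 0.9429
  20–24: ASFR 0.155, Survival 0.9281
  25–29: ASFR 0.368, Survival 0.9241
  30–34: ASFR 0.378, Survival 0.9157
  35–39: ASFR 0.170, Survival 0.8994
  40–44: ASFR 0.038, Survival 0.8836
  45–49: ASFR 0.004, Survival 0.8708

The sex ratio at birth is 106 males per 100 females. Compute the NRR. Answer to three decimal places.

2.556

Proportion female at birth = 100 / (100 + 106) = 0.48544.
Weighting each age-specific rate by interval width and survival:
  15–19: 5 × 0.035 × 0.9429 = 0.16501
  20–24: 5 × 0.155 × 0.9281 = 0.71928
  25–29: 5 × 0.368 × 0.9241 = 1.70034
  30–34: 5 × 0.378 × 0.9157 = 1.73067
  35–39: 5 × 0.170 × 0.8994 = 0.76449
  40–44: 5 × 0.038 × 0.8836 = 0.16788
  45–49: 5 × 0.004 × 0.8708 = 0.01742
Sum = 5.26509
NRR = 0.48544 × 5.26509 = 2.55589
NRR > 1, so each generation more than replaces itself.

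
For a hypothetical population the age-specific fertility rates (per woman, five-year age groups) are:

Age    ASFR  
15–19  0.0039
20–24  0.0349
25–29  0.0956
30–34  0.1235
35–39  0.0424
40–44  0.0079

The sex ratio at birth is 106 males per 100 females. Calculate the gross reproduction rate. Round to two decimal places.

0.75

Proportion female at birth = 100 / (100 + 106) = 0.48544.
Sum of ASFRs = 0.0039 + 0.0349 + 0.0956 + 0.1235 + 0.0424 + 0.0079 = 0.3082
TFR = 5 × 0.3082 = 1.541
GRR = 0.48544 × 1.541 = 0.74806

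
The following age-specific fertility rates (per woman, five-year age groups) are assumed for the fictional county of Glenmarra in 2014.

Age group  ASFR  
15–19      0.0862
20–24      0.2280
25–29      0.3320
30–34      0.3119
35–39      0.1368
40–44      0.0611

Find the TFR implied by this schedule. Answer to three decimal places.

5.780

Sum of ASFRs = 0.0862 + 0.2280 + 0.3320 + 0.3119 + 0.1368 + 0.0611 = 1.1560
TFR = 5 × 1.1560 = 5.78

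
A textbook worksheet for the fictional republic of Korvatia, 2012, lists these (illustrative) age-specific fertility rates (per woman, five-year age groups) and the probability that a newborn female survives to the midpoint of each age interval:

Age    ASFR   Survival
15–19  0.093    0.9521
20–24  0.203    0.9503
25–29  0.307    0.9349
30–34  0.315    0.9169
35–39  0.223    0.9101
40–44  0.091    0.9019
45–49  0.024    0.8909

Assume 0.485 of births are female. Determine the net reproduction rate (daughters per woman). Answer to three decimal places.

2.822

Proportion female at birth = 0.485.
Weighting each age-specific rate by interval width and survival:
  15–19: 5 × 0.093 × 0.9521 = 0.44273
  20–24: 5 × 0.203 × 0.9503 = 0.96455
  25–29: 5 × 0.307 × 0.9349 = 1.43507
  30–34: 5 × 0.315 × 0.9169 = 1.44412
  35–39: 5 × 0.223 × 0.9101 = 1.01476
  40–44: 5 × 0.091 × 0.9019 = 0.41036
  45–49: 5 × 0.024 × 0.8909 = 0.10691
Sum = 5.81850
NRR = 0.485 × 5.81850 = 2.82197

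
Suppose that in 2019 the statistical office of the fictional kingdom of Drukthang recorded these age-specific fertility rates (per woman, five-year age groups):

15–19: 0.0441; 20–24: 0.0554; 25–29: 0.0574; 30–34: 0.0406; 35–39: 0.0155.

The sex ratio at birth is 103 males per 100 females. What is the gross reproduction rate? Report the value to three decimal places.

0.525

Proportion female at birth = 100 / (100 + 103) = 0.49261.
Sum of ASFRs = 0.0441 + 0.0554 + 0.0574 + 0.0406 + 0.0155 = 0.2130
TFR = 5 × 0.2130 = 1.065
GRR = 0.49261 × 1.065 = 0.52463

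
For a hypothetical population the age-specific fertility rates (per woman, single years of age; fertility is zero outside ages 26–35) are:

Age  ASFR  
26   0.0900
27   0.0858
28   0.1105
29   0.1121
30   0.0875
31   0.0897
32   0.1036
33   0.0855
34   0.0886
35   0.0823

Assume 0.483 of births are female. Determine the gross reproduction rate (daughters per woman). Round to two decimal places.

0.45

Proportion female at birth = 0.483.
Sum of ASFRs = 0.0900 + 0.0858 + 0.1105 + 0.1121 + 0.0875 + 0.0897 + 0.1036 + 0.0855 + 0.0886 + 0.0823 = 0.9356
TFR = 0.9356
GRR = 0.483 × 0.9356 = 0.45189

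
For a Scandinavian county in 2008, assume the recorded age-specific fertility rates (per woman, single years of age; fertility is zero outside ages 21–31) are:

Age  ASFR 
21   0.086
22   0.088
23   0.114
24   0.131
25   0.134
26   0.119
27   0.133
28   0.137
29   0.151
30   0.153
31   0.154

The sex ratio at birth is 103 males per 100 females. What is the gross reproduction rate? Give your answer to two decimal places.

0.69

Proportion female at birth = 100 / (100 + 103) = 0.49261.
Sum of ASFRs = 0.086 + 0.088 + 0.114 + 0.131 + 0.134 + 0.119 + 0.133 + 0.137 + 0.151 + 0.153 + 0.154 = 1.400
TFR = 1.4
GRR = 0.49261 × 1.4 = 0.68965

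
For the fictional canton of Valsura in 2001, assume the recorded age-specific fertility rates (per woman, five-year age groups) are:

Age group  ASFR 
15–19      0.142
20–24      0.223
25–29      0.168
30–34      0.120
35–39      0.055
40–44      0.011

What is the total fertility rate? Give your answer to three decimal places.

3.595

Sum of ASFRs = 0.142 + 0.223 + 0.168 + 0.120 + 0.055 + 0.011 = 0.719
TFR = 5 × 0.719 = 3.595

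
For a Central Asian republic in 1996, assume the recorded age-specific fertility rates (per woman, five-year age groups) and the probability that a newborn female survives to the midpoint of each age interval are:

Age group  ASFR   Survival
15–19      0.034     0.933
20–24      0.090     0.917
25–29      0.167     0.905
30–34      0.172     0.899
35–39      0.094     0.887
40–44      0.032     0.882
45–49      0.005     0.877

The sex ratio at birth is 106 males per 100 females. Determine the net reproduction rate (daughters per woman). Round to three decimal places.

1.301

Proportion female at birth = 100 / (100 + 106) = 0.48544.
Survival-weighted fertility by age (5·fₓ·Sₓ):
  15–19: 5 × 0.034 × 0.933 = 0.15861
  20–24: 5 × 0.090 × 0.917 = 0.41265
  25–29: 5 × 0.167 × 0.905 = 0.75568
  30–34: 5 × 0.172 × 0.899 = 0.77314
  35–39: 5 × 0.094 × 0.887 = 0.41689
  40–44: 5 × 0.032 × 0.882 = 0.14112
  45–49: 5 × 0.005 × 0.877 = 0.02193
Sum = 2.68002
NRR = 0.48544 × 2.68002 = 1.30099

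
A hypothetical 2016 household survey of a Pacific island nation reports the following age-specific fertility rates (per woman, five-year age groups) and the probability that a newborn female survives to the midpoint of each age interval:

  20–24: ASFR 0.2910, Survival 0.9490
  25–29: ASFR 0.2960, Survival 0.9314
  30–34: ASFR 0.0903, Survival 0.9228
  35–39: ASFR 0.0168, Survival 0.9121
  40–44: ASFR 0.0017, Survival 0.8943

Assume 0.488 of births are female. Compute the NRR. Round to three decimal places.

1.591

Proportion female at birth = 0.488.
Each age group contributes 5 × ASFR × survival:
  20–24: 5 × 0.2910 × 0.9490 = 1.38080
  25–29: 5 × 0.2960 × 0.9314 = 1.37847
  30–34: 5 × 0.0903 × 0.9228 = 0.41664
  35–39: 5 × 0.0168 × 0.9121 = 0.07662
  40–44: 5 × 0.0017 × 0.8943 = 0.00760
Sum = 3.26013
NRR = 0.488 × 3.26013 = 1.59094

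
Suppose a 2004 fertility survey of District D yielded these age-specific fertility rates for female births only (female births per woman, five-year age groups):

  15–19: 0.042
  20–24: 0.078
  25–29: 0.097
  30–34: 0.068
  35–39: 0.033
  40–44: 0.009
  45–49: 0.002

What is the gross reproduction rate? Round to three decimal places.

1.645

Sum of female ASFRs = 0.042 + 0.078 + 0.097 + 0.068 + 0.033 + 0.009 + 0.002 = 0.329
GRR = 5 × 0.329 = 1.645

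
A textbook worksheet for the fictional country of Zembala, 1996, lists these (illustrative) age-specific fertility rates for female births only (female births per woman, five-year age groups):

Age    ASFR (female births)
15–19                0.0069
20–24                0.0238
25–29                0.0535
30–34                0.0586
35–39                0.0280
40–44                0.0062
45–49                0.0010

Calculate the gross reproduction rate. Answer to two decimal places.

Sum of female ASFRs = 0.0069 + 0.0238 + 0.0535 + 0.0586 + 0.0280 + 0.0062 + 0.0010 = 0.1780
GRR = 5 × 0.1780 = 0.89

0.89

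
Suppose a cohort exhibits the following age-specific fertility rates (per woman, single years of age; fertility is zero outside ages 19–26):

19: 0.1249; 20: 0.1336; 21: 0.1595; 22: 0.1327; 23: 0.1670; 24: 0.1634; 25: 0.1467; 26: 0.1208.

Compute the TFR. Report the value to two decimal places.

Sum of ASFRs = 0.1249 + 0.1336 + 0.1595 + 0.1327 + 0.1670 + 0.1634 + 0.1467 + 0.1208 = 1.1486
TFR = 1.1486

1.15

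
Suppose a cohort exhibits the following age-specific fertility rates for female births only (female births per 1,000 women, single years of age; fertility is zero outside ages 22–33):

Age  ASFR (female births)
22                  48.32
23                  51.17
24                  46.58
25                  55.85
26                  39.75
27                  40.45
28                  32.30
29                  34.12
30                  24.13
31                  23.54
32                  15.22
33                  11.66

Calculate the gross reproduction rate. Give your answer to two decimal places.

Sum of female ASFRs = 48.32 + 51.17 + 46.58 + 55.85 + 39.75 + 40.45 + 32.30 + 34.12 + 24.13 + 23.54 + 15.22 + 11.66 = 423.09
GRR = 423.09 / 1000 = 0.42309

0.42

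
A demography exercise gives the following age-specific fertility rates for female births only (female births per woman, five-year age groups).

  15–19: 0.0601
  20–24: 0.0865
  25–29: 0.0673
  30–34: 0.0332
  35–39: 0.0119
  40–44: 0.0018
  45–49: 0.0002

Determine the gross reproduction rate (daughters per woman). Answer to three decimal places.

Sum of female ASFRs = 0.0601 + 0.0865 + 0.0673 + 0.0332 + 0.0119 + 0.0018 + 0.0002 = 0.2610
GRR = 5 × 0.2610 = 1.305

1.305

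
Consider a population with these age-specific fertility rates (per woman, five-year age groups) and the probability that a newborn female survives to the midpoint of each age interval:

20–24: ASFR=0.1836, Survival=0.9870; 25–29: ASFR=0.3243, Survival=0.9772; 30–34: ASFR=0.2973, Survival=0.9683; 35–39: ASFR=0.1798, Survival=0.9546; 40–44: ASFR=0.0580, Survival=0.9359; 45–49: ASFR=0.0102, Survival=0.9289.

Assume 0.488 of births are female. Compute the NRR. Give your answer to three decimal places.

2.492

Proportion female at birth = 0.488.
Each age group contributes 5 × ASFR × survival:
  20–24: 5 × 0.1836 × 0.9870 = 0.90607
  25–29: 5 × 0.3243 × 0.9772 = 1.58453
  30–34: 5 × 0.2973 × 0.9683 = 1.43938
  35–39: 5 × 0.1798 × 0.9546 = 0.85819
  40–44: 5 × 0.0580 × 0.9359 = 0.27141
  45–49: 5 × 0.0102 × 0.9289 = 0.04737
Sum = 5.10695
NRR = 0.488 × 5.10695 = 2.49219
With NRR above 1 the population is above replacement fertility.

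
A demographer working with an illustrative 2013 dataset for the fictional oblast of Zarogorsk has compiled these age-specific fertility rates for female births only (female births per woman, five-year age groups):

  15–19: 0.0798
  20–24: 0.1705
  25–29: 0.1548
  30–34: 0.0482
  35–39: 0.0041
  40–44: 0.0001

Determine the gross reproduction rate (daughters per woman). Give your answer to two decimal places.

Sum of female ASFRs = 0.0798 + 0.1705 + 0.1548 + 0.0482 + 0.0041 + 0.0001 = 0.4575
GRR = 5 × 0.4575 = 2.2875

2.29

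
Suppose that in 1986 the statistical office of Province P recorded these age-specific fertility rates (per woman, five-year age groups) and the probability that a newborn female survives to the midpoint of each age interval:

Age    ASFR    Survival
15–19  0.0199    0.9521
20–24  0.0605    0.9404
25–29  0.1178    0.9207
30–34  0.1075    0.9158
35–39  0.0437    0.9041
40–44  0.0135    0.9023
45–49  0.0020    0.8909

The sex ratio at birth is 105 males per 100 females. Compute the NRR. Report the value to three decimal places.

0.820

Proportion female at birth = 100 / (100 + 105) = 0.48780.
Per-age-group product (5 × ASFR × survival probability):
  15–19: 5 × 0.0199 × 0.9521 = 0.09473
  20–24: 5 × 0.0605 × 0.9404 = 0.28447
  25–29: 5 × 0.1178 × 0.9207 = 0.54229
  30–34: 5 × 0.1075 × 0.9158 = 0.49224
  35–39: 5 × 0.0437 × 0.9041 = 0.19755
  40–44: 5 × 0.0135 × 0.9023 = 0.06091
  45–49: 5 × 0.0020 × 0.8909 = 0.00891
Sum = 1.68110
NRR = 0.48780 × 1.68110 = 0.82004
With NRR below 1 the population is below replacement fertility.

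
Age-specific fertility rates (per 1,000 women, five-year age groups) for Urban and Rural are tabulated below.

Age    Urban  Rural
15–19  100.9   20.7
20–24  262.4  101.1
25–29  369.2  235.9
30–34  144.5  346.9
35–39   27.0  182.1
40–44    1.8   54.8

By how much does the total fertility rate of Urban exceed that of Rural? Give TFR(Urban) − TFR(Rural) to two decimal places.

Urban:
  Sum of ASFRs = 100.9 + 262.4 + 369.2 + 144.5 + 27.0 + 1.8 = 905.8
  TFR = 5 × 905.8 / 1000 = 4.529
Rural:
  Sum of ASFRs = 20.7 + 101.1 + 235.9 + 346.9 + 182.1 + 54.8 = 941.5
  TFR = 5 × 941.5 / 1000 = 4.7075
Difference = 4.529 − 4.7075 = -0.1785

-0.18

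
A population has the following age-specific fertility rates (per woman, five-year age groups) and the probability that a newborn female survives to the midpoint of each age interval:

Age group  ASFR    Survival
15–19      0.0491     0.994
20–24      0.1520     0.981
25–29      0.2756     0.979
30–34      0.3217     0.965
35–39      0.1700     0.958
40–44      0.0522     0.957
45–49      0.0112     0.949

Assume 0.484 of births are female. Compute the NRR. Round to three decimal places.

Proportion female at birth = 0.484.
Per-age-group product (5 × ASFR × survival probability):
  15–19: 5 × 0.0491 × 0.994 = 0.24403
  20–24: 5 × 0.1520 × 0.981 = 0.74556
  25–29: 5 × 0.2756 × 0.979 = 1.34906
  30–34: 5 × 0.3217 × 0.965 = 1.55220
  35–39: 5 × 0.1700 × 0.958 = 0.81430
  40–44: 5 × 0.0522 × 0.957 = 0.24978
  45–49: 5 × 0.0112 × 0.949 = 0.05314
Sum = 5.00807
NRR = 0.484 × 5.00807 = 2.42391

2.424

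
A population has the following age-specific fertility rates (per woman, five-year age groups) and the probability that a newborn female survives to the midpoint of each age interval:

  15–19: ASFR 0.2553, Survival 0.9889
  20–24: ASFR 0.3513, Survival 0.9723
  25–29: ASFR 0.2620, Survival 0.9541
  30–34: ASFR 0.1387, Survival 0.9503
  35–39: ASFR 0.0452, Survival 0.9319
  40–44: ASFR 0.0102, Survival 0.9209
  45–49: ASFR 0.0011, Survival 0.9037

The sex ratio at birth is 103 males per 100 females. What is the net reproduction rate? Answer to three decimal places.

2.533

Proportion female at birth = 100 / (100 + 103) = 0.49261.
Survival-weighted fertility by age (5·fₓ·Sₓ):
  15–19: 5 × 0.2553 × 0.9889 = 1.26233
  20–24: 5 × 0.3513 × 0.9723 = 1.70784
  25–29: 5 × 0.2620 × 0.9541 = 1.24987
  30–34: 5 × 0.1387 × 0.9503 = 0.65903
  35–39: 5 × 0.0452 × 0.9319 = 0.21061
  40–44: 5 × 0.0102 × 0.9209 = 0.04697
  45–49: 5 × 0.0011 × 0.9037 = 0.00497
Sum = 5.14162
NRR = 0.49261 × 5.14162 = 2.53281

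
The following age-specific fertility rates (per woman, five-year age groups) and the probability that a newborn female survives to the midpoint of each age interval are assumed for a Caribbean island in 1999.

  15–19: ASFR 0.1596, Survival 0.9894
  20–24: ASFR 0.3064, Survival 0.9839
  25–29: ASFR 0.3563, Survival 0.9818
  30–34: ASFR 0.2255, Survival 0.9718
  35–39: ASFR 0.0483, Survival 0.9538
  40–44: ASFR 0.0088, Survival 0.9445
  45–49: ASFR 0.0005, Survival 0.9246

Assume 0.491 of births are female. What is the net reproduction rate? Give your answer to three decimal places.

Proportion female at birth = 0.491.
Per-age-group product (5 × ASFR × survival probability):
  15–19: 5 × 0.1596 × 0.9894 = 0.78954
  20–24: 5 × 0.3064 × 0.9839 = 1.50733
  25–29: 5 × 0.3563 × 0.9818 = 1.74908
  30–34: 5 × 0.2255 × 0.9718 = 1.09570
  35–39: 5 × 0.0483 × 0.9538 = 0.23034
  40–44: 5 × 0.0088 × 0.9445 = 0.04156
  45–49: 5 × 0.0005 × 0.9246 = 0.00231
Sum = 5.41586
NRR = 0.491 × 5.41586 = 2.65919

2.659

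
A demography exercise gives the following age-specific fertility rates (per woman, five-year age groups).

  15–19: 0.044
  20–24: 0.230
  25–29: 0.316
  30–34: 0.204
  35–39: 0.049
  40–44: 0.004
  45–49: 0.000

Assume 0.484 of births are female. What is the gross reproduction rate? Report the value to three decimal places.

2.050

Proportion female at birth = 0.484.
Sum of ASFRs = 0.044 + 0.230 + 0.316 + 0.204 + 0.049 + 0.004 + 0.000 = 0.847
TFR = 5 × 0.847 = 4.235
GRR = 0.484 × 4.235 = 2.04974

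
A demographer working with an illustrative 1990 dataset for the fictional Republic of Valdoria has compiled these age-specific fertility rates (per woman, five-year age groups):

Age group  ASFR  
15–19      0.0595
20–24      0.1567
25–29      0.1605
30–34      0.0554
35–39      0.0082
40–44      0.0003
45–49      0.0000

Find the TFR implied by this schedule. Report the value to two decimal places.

Sum of ASFRs = 0.0595 + 0.1567 + 0.1605 + 0.0554 + 0.0082 + 0.0003 + 0.0000 = 0.4406
TFR = 5 × 0.4406 = 2.203

2.20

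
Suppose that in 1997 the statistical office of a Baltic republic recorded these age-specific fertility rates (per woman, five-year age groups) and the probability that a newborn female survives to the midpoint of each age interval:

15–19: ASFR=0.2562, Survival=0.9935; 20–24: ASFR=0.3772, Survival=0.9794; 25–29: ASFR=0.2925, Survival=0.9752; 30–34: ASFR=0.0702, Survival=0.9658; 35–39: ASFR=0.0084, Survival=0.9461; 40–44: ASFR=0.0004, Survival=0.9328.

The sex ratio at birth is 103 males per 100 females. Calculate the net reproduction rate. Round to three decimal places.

Proportion female at birth = 100 / (100 + 103) = 0.49261.
Each age group contributes 5 × ASFR × survival:
  15–19: 5 × 0.2562 × 0.9935 = 1.27267
  20–24: 5 × 0.3772 × 0.9794 = 1.84715
  25–29: 5 × 0.2925 × 0.9752 = 1.42623
  30–34: 5 × 0.0702 × 0.9658 = 0.33900
  35–39: 5 × 0.0084 × 0.9461 = 0.03974
  40–44: 5 × 0.0004 × 0.9328 = 0.00187
Sum = 4.92666
NRR = 0.49261 × 4.92666 = 2.42692

2.427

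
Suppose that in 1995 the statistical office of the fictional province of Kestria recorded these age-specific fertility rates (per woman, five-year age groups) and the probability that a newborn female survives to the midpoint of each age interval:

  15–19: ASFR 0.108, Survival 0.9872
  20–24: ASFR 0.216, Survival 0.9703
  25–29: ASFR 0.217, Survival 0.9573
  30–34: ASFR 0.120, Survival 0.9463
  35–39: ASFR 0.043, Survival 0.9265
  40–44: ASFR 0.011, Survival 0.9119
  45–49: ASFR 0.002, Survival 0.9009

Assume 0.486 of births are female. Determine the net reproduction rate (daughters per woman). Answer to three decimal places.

Proportion female at birth = 0.486.
Per-age-group product (5 × ASFR × survival probability):
  15–19: 5 × 0.108 × 0.9872 = 0.53309
  20–24: 5 × 0.216 × 0.9703 = 1.04792
  25–29: 5 × 0.217 × 0.9573 = 1.03867
  30–34: 5 × 0.120 × 0.9463 = 0.56778
  35–39: 5 × 0.043 × 0.9265 = 0.19920
  40–44: 5 × 0.011 × 0.9119 = 0.05015
  45–49: 5 × 0.002 × 0.9009 = 0.00901
Sum = 3.44582
NRR = 0.486 × 3.44582 = 1.67467
With NRR above 1 the population is above replacement fertility.

1.675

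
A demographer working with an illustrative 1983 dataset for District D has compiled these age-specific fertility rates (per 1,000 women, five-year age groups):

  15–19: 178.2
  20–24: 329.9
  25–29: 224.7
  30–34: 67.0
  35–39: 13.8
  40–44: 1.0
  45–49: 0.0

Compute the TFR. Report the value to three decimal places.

4.073

Sum of ASFRs = 178.2 + 329.9 + 224.7 + 67.0 + 13.8 + 1.0 + 0.0 = 814.6
TFR = 5 × 814.6 / 1000 = 4.073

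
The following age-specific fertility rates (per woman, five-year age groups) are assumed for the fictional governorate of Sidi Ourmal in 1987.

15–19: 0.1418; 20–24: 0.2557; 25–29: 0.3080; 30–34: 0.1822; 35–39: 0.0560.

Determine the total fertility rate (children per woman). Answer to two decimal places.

Sum of ASFRs = 0.1418 + 0.2557 + 0.3080 + 0.1822 + 0.0560 = 0.9437
TFR = 5 × 0.9437 = 4.7185

4.72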